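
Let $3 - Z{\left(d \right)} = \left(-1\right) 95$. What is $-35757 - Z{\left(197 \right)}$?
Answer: $-35855$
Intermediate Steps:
$Z{\left(d \right)} = 98$ ($Z{\left(d \right)} = 3 - \left(-1\right) 95 = 3 - -95 = 3 + 95 = 98$)
$-35757 - Z{\left(197 \right)} = -35757 - 98 = -35855$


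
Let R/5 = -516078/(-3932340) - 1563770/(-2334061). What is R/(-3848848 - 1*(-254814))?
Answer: -1225638809093/1099573309739875772 ≈ -1.1146e-6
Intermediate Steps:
R = 1225638809093/305944047758 (R = 5*(-516078/(-3932340) - 1563770/(-2334061)) = 5*(-516078*(-1/3932340) - 1563770*(-1/2334061)) = 5*(86013/655390 + 1563770/2334061) = 5*(1225638809093/1529720238790) = 1225638809093/305944047758 ≈ 4.0061)
R/(-3848848 - 1*(-254814)) = 1225638809093/(305944047758*(-3848848 - 1*(-254814))) = 1225638809093/(305944047758*(-3848848 + 254814)) = (1225638809093/305944047758)/(-3594034) = (1225638809093/305944047758)*(-1/3594034) = -1225638809093/1099573309739875772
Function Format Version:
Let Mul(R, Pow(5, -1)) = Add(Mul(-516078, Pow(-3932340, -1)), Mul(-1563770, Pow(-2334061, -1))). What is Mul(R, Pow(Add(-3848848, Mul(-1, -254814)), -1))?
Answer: Rational(-1225638809093, 1099573309739875772) ≈ -1.1146e-6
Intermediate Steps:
R = Rational(1225638809093, 305944047758) (R = Mul(5, Add(Mul(-516078, Pow(-3932340, -1)), Mul(-1563770, Pow(-2334061, -1)))) = Mul(5, Add(Mul(-516078, Rational(-1, 3932340)), Mul(-1563770, Rational(-1, 2334061)))) = Mul(5, Add(Rational(86013, 655390), Rational(1563770, 2334061))) = Mul(5, Rational(1225638809093, 1529720238790)) = Rational(1225638809093, 305944047758) ≈ 4.0061)
Mul(R, Pow(Add(-3848848, Mul(-1, -254814)), -1)) = Mul(Rational(1225638809093, 305944047758), Pow(Add(-3848848, Mul(-1, -254814)), -1)) = Mul(Rational(1225638809093, 305944047758), Pow(Add(-3848848, 254814), -1)) = Mul(Rational(1225638809093, 305944047758), Pow(-3594034, -1)) = Mul(Rational(1225638809093, 305944047758), Rational(-1, 3594034)) = Rational(-1225638809093, 1099573309739875772)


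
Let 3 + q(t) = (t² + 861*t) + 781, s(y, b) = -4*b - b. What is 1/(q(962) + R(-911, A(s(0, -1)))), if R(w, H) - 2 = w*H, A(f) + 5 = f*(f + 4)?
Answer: 1/1718066 ≈ 5.8205e-7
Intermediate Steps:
s(y, b) = -5*b
A(f) = -5 + f*(4 + f) (A(f) = -5 + f*(f + 4) = -5 + f*(4 + f))
R(w, H) = 2 + H*w (R(w, H) = 2 + w*H = 2 + H*w)
q(t) = 778 + t² + 861*t (q(t) = -3 + ((t² + 861*t) + 781) = -3 + (781 + t² + 861*t) = 778 + t² + 861*t)
1/(q(962) + R(-911, A(s(0, -1)))) = 1/((778 + 962² + 861*962) + (2 + (-5 + (-5*(-1))² + 4*(-5*(-1)))*(-911))) = 1/((778 + 925444 + 828282) + (2 + (-5 + 5² + 4*5)*(-911))) = 1/(1754504 + (2 + (-5 + 25 + 20)*(-911))) = 1/(1754504 + (2 + 40*(-911))) = 1/(1754504 + (2 - 36440)) = 1/(1754504 - 36438) = 1/1718066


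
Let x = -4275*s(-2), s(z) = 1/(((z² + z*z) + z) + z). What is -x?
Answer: 4275/4 ≈ 1068.8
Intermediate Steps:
s(z) = 1/(2*z + 2*z²) (s(z) = 1/(((z² + z²) + z) + z) = 1/((2*z² + z) + z) = 1/((z + 2*z²) + z) = 1/(2*z + 2*z²))
x = -4275/4 (x = -4275/(2*(-2)*(1 - 2)) = -4275*(-1)/(2*2*(-1)) = -4275*(-1)*(-1)/(2*2) = -4275*¼ = -4275/4 ≈ -1068.8)
-x = -1*(-4275/4) = 4275/4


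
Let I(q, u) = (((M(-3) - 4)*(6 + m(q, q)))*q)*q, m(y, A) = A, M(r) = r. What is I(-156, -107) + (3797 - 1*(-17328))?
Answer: 25573925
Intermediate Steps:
I(q, u) = q²*(-42 - 7*q) (I(q, u) = (((-3 - 4)*(6 + q))*q)*q = ((-7*(6 + q))*q)*q = ((-42 - 7*q)*q)*q = (q*(-42 - 7*q))*q = q²*(-42 - 7*q))
I(-156, -107) + (3797 - 1*(-17328)) = 7*(-156)²*(-6 - 1*(-156)) + (3797 - 1*(-17328)) = 7*24336*(-6 + 156) + (3797 + 17328) = 7*24336*150 + 21125 = 25552800 + 21125 = 25573925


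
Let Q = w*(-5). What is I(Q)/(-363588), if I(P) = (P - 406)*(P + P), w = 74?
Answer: -143560/90897 ≈ -1.5794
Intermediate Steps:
Q = -370 (Q = 74*(-5) = -370)
I(P) = 2*P*(-406 + P) (I(P) = (-406 + P)*(2*P) = 2*P*(-406 + P))
I(Q)/(-363588) = (2*(-370)*(-406 - 370))/(-363588) = (2*(-370)*(-776))*(-1/363588) = 574240*(-1/363588) = -143560/90897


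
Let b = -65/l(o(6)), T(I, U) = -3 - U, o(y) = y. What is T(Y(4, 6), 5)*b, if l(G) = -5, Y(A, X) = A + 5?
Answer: -104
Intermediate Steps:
Y(A, X) = 5 + A
b = 13 (b = -65/(-5) = -65*(-⅕) = 13)
T(Y(4, 6), 5)*b = (-3 - 1*5)*13 = (-3 - 5)*13 = -8*13 = -104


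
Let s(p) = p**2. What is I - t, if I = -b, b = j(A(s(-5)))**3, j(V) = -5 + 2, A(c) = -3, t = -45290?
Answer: 45317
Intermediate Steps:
j(V) = -3
b = -27 (b = (-3)**3 = -27)
I = 27 (I = -1*(-27) = 27)
I - t = 27 - 1*(-45290) = 27 + 45290 = 45317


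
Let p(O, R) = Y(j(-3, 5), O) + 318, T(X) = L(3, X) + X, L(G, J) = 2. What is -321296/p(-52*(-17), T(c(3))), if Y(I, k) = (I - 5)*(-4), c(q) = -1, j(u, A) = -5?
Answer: -160648/179 ≈ -897.47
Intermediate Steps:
T(X) = 2 + X
Y(I, k) = 20 - 4*I (Y(I, k) = (-5 + I)*(-4) = 20 - 4*I)
p(O, R) = 358 (p(O, R) = (20 - 4*(-5)) + 318 = (20 + 20) + 318 = 40 + 318 = 358)
-321296/p(-52*(-17), T(c(3))) = -321296/358 = -321296*1/358 = -160648/179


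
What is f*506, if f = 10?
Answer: 5060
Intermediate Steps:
f*506 = 10*506 = 5060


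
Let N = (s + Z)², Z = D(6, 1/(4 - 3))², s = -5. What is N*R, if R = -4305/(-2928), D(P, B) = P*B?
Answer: 1379035/976 ≈ 1412.9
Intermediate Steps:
D(P, B) = B*P
Z = 36 (Z = (6/(4 - 3))² = (6/1)² = (1*6)² = 6² = 36)
N = 961 (N = (-5 + 36)² = 31² = 961)
R = 1435/976 (R = -4305*(-1/2928) = 1435/976 ≈ 1.4703)
N*R = 961*(1435/976) = 1379035/976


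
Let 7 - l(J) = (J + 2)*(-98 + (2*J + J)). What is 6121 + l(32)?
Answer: 6196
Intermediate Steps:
l(J) = 7 - (-98 + 3*J)*(2 + J) (l(J) = 7 - (J + 2)*(-98 + (2*J + J)) = 7 - (2 + J)*(-98 + 3*J) = 7 - (-98 + 3*J)*(2 + J))
6121 + l(32) = 6121 + (203 - 3*32² + 92*32) = 6121 + (203 - 3*1024 + 2944) = 6121 + (203 - 3072 + 2944) = 6121 + 75 = 6196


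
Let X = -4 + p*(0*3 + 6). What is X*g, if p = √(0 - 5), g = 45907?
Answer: -183628 + 275442*I*√5 ≈ -1.8363e+5 + 6.1591e+5*I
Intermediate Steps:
p = I*√5 (p = √(-5) = I*√5 ≈ 2.2361*I)
X = -4 + 6*I*√5 (X = -4 + (I*√5)*(0*3 + 6) = -4 + (I*√5)*(0 + 6) = -4 + (I*√5)*6 = -4 + 6*I*√5 ≈ -4.0 + 13.416*I)
X*g = (-4 + 6*I*√5)*45907 = -183628 + 275442*I*√5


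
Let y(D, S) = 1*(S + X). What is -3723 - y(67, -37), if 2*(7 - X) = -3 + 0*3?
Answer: -7389/2 ≈ -3694.5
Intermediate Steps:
X = 17/2 (X = 7 - (-3 + 0*3)/2 = 7 - (-3 + 0)/2 = 7 - ½*(-3) = 7 + 3/2 = 17/2 ≈ 8.5000)
y(D, S) = 17/2 + S (y(D, S) = 1*(S + 17/2) = 1*(17/2 + S) = 17/2 + S)
-3723 - y(67, -37) = -3723 - (17/2 - 37) = -3723 - 1*(-57/2) = -3723 + 57/2 = -7389/2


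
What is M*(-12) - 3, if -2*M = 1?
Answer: 3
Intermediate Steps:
M = -½ (M = -½*1 = -½ ≈ -0.50000)
M*(-12) - 3 = -½*(-12) - 3 = 6 - 3 = 3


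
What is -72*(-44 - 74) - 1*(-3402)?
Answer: 11898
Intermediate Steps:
-72*(-44 - 74) - 1*(-3402) = -72*(-118) + 3402 = 8496 + 3402 = 11898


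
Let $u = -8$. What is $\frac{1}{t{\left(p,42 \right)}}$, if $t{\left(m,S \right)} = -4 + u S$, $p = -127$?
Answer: $- \frac{1}{340} \approx -0.0029412$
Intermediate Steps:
$t{\left(m,S \right)} = -4 - 8 S$
$\frac{1}{t{\left(p,42 \right)}} = \frac{1}{-4 - 336} = \frac{1}{-340} = - \frac{1}{340}$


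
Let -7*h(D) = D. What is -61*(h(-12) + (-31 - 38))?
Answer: 28731/7 ≈ 4104.4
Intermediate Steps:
h(D) = -D/7
-61*(h(-12) + (-31 - 38)) = -61*(-⅐*(-12) + (-31 - 38)) = -61*(12/7 - 69) = -61*(-471)/7 = -1*(-28731/7) = 28731/7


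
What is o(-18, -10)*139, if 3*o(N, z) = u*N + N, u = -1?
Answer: 0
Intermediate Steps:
o(N, z) = 0 (o(N, z) = (-N + N)/3 = (⅓)*0 = 0)
o(-18, -10)*139 = 0*139 = 0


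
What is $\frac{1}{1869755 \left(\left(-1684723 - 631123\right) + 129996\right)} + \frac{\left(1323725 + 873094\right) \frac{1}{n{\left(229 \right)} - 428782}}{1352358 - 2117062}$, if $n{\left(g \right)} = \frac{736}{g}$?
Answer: $\frac{114225297189418202249}{17048834256597570762248000} \approx 6.6999 \cdot 10^{-6}$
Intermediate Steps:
$\frac{1}{1869755 \left(\left(-1684723 - 631123\right) + 129996\right)} + \frac{\left(1323725 + 873094\right) \frac{1}{n{\left(229 \right)} - 428782}}{1352358 - 2117062} = \frac{1}{1869755 \left(\left(-1684723 - 631123\right) + 129996\right)} + \frac{\left(1323725 + 873094\right) \frac{1}{\frac{736}{229} - 428782}}{1352358 - 2117062} = \frac{1}{1869755 \left(-2315846 + 129996\right)} + \frac{2196819 \frac{1}{736 \cdot \frac{1}{229} - 428782}}{1352358 - 2117062} = \frac{1}{1869755 \left(-2185850\right)} + \frac{2196819 \frac{1}{\frac{736}{229} - 428782}}{-764704} = \frac{1}{1869755} \left(- \frac{1}{2185850}\right) + \frac{2196819}{- \frac{98190342}{229}} \left(- \frac{1}{764704}\right) = - \frac{1}{4087003966750} + 2196819 \left(- \frac{229}{98190342}\right) \left(- \frac{1}{764704}\right) = - \frac{1}{4087003966750} - - \frac{55896839}{8342949698752} = - \frac{1}{4087003966750} + \frac{55896839}{8342949698752} = \frac{114225297189418202249}{17048834256597570762248000}$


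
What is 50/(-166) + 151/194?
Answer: 7683/16102 ≈ 0.47715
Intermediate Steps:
50/(-166) + 151/194 = 50*(-1/166) + 151*(1/194) = -25/83 + 151/194 = 7683/16102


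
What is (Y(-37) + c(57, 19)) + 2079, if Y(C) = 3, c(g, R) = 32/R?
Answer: 39590/19 ≈ 2083.7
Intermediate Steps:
(Y(-37) + c(57, 19)) + 2079 = (3 + 32/19) + 2079 = 89/19 + 2079 = 39590/19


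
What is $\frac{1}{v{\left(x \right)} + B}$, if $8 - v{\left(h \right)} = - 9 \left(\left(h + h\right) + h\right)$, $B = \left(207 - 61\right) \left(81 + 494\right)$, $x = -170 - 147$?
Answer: $\frac{1}{75399} \approx 1.3263 \cdot 10^{-5}$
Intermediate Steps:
$x = -317$ ($x = -170 - 147 = -317$)
$B = 83950$ ($B = \left(207 - 61\right) 575 = 146 \cdot 575 = 83950$)
$v{\left(h \right)} = 8 + 27 h$ ($v{\left(h \right)} = 8 - - 9 \left(\left(h + h\right) + h\right) = 8 - - 9 \left(2 h + h\right) = 8 - - 9 \cdot 3 h = 8 - - 27 h = 8 + 27 h$)
$\frac{1}{v{\left(x \right)} + B} = \frac{1}{\left(8 + 27 \left(-317\right)\right) + 83950} = \frac{1}{\left(8 - 8559\right) + 83950} = \frac{1}{-8551 + 83950} = \frac{1}{75399}$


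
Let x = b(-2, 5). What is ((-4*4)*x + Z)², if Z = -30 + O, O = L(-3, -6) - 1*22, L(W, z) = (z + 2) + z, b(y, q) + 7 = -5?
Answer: 16900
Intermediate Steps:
b(y, q) = -12 (b(y, q) = -7 - 5 = -12)
x = -12
L(W, z) = 2 + 2*z (L(W, z) = (2 + z) + z = 2 + 2*z)
O = -32 (O = (2 + 2*(-6)) - 1*22 = (2 - 12) - 22 = -10 - 22 = -32)
Z = -62 (Z = -30 - 32 = -62)
((-4*4)*x + Z)² = (-4*4*(-12) - 62)² = (-16*(-12) - 62)² = (192 - 62)² = 130² = 16900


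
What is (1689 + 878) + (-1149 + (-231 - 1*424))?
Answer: 763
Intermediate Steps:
(1689 + 878) + (-1149 + (-231 - 1*424)) = 2567 + (-1149 + (-231 - 424)) = 2567 + (-1149 - 655) = 2567 - 1804 = 763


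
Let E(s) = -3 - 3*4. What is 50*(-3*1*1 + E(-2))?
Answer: -900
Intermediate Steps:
E(s) = -15 (E(s) = -3 - 12 = -15)
50*(-3*1*1 + E(-2)) = 50*(-3*1*1 - 15) = 50*(-3*1 - 15) = 50*(-3 - 15) = 50*(-18) = -900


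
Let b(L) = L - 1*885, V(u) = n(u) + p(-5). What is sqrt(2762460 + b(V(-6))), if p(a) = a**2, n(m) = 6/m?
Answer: sqrt(2761599) ≈ 1661.8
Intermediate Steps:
V(u) = 25 + 6/u (V(u) = 6/u + (-5)**2 = 6/u + 25 = 25 + 6/u)
b(L) = -885 + L (b(L) = L - 885 = -885 + L)
sqrt(2762460 + b(V(-6))) = sqrt(2762460 + (-885 + (25 + 6/(-6)))) = sqrt(2762460 + (-885 + (25 + 6*(-1/6)))) = sqrt(2762460 + (-885 + (25 - 1))) = sqrt(2762460 + (-885 + 24)) = sqrt(2762460 - 861) = sqrt(2761599)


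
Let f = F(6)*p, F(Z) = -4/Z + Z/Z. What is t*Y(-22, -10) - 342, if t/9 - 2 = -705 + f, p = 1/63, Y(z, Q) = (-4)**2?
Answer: -2133038/21 ≈ -1.0157e+5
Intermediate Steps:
Y(z, Q) = 16
F(Z) = 1 - 4/Z (F(Z) = -4/Z + 1 = 1 - 4/Z)
p = 1/63 ≈ 0.015873
f = 1/189 (f = ((-4 + 6)/6)*(1/63) = ((1/6)*2)*(1/63) = (1/3)*(1/63) = 1/189 ≈ 0.0052910)
t = -132866/21 (t = 18 + 9*(-705 + 1/189) = 18 + 9*(-133244/189) = 18 - 133244/21 = -132866/21 ≈ -6327.0)
t*Y(-22, -10) - 342 = -132866/21*16 - 342 = -2125856/21 - 342 = -2133038/21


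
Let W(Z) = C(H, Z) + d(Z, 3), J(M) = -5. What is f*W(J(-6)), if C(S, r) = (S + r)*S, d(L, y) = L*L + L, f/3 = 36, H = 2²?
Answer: 1728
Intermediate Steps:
H = 4
f = 108 (f = 3*36 = 108)
d(L, y) = L + L² (d(L, y) = L² + L = L + L²)
C(S, r) = S*(S + r)
W(Z) = 16 + 4*Z + Z*(1 + Z) (W(Z) = 4*(4 + Z) + Z*(1 + Z) = (16 + 4*Z) + Z*(1 + Z) = 16 + 4*Z + Z*(1 + Z))
f*W(J(-6)) = 108*(16 + (-5)² + 5*(-5)) = 108*(16 + 25 - 25) = 108*16 = 1728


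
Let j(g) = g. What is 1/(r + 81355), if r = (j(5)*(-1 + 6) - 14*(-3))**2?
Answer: 1/85844 ≈ 1.1649e-5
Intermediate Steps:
r = 4489 (r = (5*(-1 + 6) - 14*(-3))**2 = (5*5 + 42)**2 = (25 + 42)**2 = 67**2 = 4489)
1/(r + 81355) = 1/(4489 + 81355) = 1/85844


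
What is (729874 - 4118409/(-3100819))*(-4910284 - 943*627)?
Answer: -655324143690429325/163201 ≈ -4.0154e+12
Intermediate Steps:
(729874 - 4118409/(-3100819))*(-4910284 - 943*627) = (729874 - 4118409*(-1/3100819))*(-4910284 - 591261) = (729874 + 4118409/3100819)*(-5501545) = (2263211285215/3100819)*(-5501545) = -655324143690429325/163201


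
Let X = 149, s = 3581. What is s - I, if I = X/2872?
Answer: 10284483/2872 ≈ 3580.9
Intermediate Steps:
I = 149/2872 ≈ 0.051880
s - I = 3581 - 1*149/2872 = 3581 - 149/2872 = 10284483/2872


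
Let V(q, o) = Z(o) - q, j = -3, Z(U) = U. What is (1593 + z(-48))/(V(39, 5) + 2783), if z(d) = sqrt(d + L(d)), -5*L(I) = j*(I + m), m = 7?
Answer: 1593/2749 + 11*I*sqrt(15)/13745 ≈ 0.57948 + 0.0030995*I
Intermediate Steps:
L(I) = 21/5 + 3*I/5 (L(I) = -(-3)*(I + 7)/5 = -(-3)*(7 + I)/5 = -(-21 - 3*I)/5 = 21/5 + 3*I/5)
z(d) = sqrt(21/5 + 8*d/5) (z(d) = sqrt(d + (21/5 + 3*d/5)) = sqrt(21/5 + 8*d/5))
V(q, o) = o - q
(1593 + z(-48))/(V(39, 5) + 2783) = (1593 + sqrt(105 + 40*(-48))/5)/((5 - 1*39) + 2783) = (1593 + sqrt(105 - 1920)/5)/((5 - 39) + 2783) = (1593 + sqrt(-1815)/5)/(-34 + 2783) = (1593 + (11*I*sqrt(15))/5)/2749 = (1593 + 11*I*sqrt(15)/5)*(1/2749) = 1593/2749 + 11*I*sqrt(15)/13745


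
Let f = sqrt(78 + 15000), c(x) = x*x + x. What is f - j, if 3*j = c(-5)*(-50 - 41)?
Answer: 1820/3 + sqrt(15078) ≈ 729.46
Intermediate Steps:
c(x) = x + x**2 (c(x) = x**2 + x = x + x**2)
f = sqrt(15078) ≈ 122.79
j = -1820/3 (j = ((-5*(1 - 5))*(-50 - 41))/3 = (-5*(-4)*(-91))/3 = (20*(-91))/3 = (1/3)*(-1820) = -1820/3 ≈ -606.67)
f - j = sqrt(15078) - 1*(-1820/3) = sqrt(15078) + 1820/3 = 1820/3 + sqrt(15078)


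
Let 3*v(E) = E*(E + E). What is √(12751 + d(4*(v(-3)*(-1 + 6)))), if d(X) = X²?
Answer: √27151 ≈ 164.78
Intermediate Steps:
v(E) = 2*E²/3 (v(E) = (E*(E + E))/3 = (E*(2*E))/3 = (2*E²)/3 = 2*E²/3)
√(12751 + d(4*(v(-3)*(-1 + 6)))) = √(12751 + (4*(((⅔)*(-3)²)*(-1 + 6)))²) = √(12751 + (4*(((⅔)*9)*5))²) = √(12751 + (4*(6*5))²) = √(12751 + (4*30)²) = √(12751 + 120²) = √(12751 + 14400) = √27151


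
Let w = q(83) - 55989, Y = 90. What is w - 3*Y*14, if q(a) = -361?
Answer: -60130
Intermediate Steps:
w = -56350 (w = -361 - 55989 = -56350)
w - 3*Y*14 = -56350 - 3*90*14 = -56350 - 270*14 = -56350 - 1*3780 = -56350 - 3780 = -60130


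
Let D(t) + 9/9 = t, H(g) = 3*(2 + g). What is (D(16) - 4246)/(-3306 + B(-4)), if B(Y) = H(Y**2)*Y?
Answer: 4231/3522 ≈ 1.2013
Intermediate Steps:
H(g) = 6 + 3*g
D(t) = -1 + t
B(Y) = Y*(6 + 3*Y**2) (B(Y) = (6 + 3*Y**2)*Y = Y*(6 + 3*Y**2))
(D(16) - 4246)/(-3306 + B(-4)) = ((-1 + 16) - 4246)/(-3306 + 3*(-4)*(2 + (-4)**2)) = (15 - 4246)/(-3306 + 3*(-4)*(2 + 16)) = -4231/(-3306 + 3*(-4)*18) = -4231/(-3306 - 216) = -4231/(-3522) = -4231*(-1/3522) = 4231/3522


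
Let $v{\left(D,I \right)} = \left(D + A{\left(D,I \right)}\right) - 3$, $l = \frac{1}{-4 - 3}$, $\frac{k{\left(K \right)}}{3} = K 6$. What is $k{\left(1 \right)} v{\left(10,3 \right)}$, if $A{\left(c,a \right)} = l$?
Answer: $\frac{864}{7} \approx 123.43$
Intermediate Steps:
$k{\left(K \right)} = 18 K$ ($k{\left(K \right)} = 3 K 6 = 3 \cdot 6 K = 18 K$)
$l = - \frac{1}{7}$ ($l = \frac{1}{-7} = - \frac{1}{7} \approx -0.14286$)
$A{\left(c,a \right)} = - \frac{1}{7}$
$v{\left(D,I \right)} = - \frac{22}{7} + D$ ($v{\left(D,I \right)} = \left(D - \frac{1}{7}\right) - 3 = \left(- \frac{1}{7} + D\right) - 3 = - \frac{22}{7} + D$)
$k{\left(1 \right)} v{\left(10,3 \right)} = 18 \cdot 1 \left(- \frac{22}{7} + 10\right) = 18 \cdot \frac{48}{7} = \frac{864}{7}$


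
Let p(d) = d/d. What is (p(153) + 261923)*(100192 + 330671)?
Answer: 112853360412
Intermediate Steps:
p(d) = 1
(p(153) + 261923)*(100192 + 330671) = (1 + 261923)*(100192 + 330671) = 261924*430863 = 112853360412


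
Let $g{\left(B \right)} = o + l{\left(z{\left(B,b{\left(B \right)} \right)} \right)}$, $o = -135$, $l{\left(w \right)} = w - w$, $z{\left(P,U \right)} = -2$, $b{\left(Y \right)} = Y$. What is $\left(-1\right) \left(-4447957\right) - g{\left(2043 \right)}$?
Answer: $4448092$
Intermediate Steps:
$l{\left(w \right)} = 0$
$g{\left(B \right)} = -135$ ($g{\left(B \right)} = -135 + 0 = -135$)
$\left(-1\right) \left(-4447957\right) - g{\left(2043 \right)} = \left(-1\right) \left(-4447957\right) - -135 = 4447957 + 135 = 4448092$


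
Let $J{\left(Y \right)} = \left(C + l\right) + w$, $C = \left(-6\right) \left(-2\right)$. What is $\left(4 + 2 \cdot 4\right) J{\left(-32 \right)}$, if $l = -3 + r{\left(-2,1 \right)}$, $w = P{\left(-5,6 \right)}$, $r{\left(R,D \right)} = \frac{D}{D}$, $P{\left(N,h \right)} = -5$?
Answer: $60$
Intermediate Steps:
$C = 12$
$r{\left(R,D \right)} = 1$
$w = -5$
$l = -2$ ($l = -3 + 1 = -2$)
$J{\left(Y \right)} = 5$ ($J{\left(Y \right)} = \left(12 - 2\right) - 5 = 10 - 5 = 5$)
$\left(4 + 2 \cdot 4\right) J{\left(-32 \right)} = \left(4 + 2 \cdot 4\right) 5 = \left(4 + 8\right) 5 = 12 \cdot 5 = 60$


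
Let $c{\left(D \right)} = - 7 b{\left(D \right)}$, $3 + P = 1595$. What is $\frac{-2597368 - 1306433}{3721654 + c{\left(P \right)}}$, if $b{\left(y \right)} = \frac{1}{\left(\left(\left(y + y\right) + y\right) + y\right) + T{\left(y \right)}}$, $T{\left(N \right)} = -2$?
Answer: $- \frac{24851597166}{23692049357} \approx -1.0489$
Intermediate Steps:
$P = 1592$ ($P = -3 + 1595 = 1592$)
$b{\left(y \right)} = \frac{1}{-2 + 4 y}$ ($b{\left(y \right)} = \frac{1}{\left(\left(\left(y + y\right) + y\right) + y\right) - 2} = \frac{1}{\left(\left(2 y + y\right) + y\right) - 2} = \frac{1}{\left(3 y + y\right) - 2} = \frac{1}{4 y - 2} = \frac{1}{-2 + 4 y}$)
$c{\left(D \right)} = - \frac{7}{2 \left(-1 + 2 D\right)}$ ($c{\left(D \right)} = - 7 \frac{1}{2 \left(-1 + 2 D\right)} = - \frac{7}{2 \left(-1 + 2 D\right)}$)
$\frac{-2597368 - 1306433}{3721654 + c{\left(P \right)}} = \frac{-2597368 - 1306433}{3721654 - \frac{7}{-2 + 4 \cdot 1592}} = - \frac{3903801}{3721654 - \frac{7}{-2 + 6368}} = - \frac{3903801}{3721654 - \frac{7}{6366}} = - \frac{3903801}{\frac{23692049357}{6366}} = \left(-3903801\right) \frac{6366}{23692049357} = - \frac{24851597166}{23692049357}$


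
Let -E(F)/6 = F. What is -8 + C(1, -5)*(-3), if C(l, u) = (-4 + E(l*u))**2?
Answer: -2036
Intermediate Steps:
E(F) = -6*F
C(l, u) = (-4 - 6*l*u)**2
-8 + C(1, -5)*(-3) = -8 + (4*(2 + 3*1*(-5))**2)*(-3) = -8 + (4*(2 - 15)**2)*(-3) = -8 + (4*(-13)**2)*(-3) = -8 + (4*169)*(-3) = -8 + 676*(-3) = -8 - 2028 = -2036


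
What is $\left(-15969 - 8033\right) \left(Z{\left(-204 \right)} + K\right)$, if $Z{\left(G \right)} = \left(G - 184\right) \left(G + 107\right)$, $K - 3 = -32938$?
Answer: $-112833402$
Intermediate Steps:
$K = -32935$ ($K = 3 - 32938 = -32935$)
$Z{\left(G \right)} = \left(-184 + G\right) \left(107 + G\right)$
$\left(-15969 - 8033\right) \left(Z{\left(-204 \right)} + K\right) = \left(-15969 - 8033\right) \left(\left(-19688 + \left(-204\right)^{2} - -15708\right) - 32935\right) = - 24002 \left(\left(-19688 + 41616 + 15708\right) - 32935\right) = - 24002 \left(37636 - 32935\right) = \left(-24002\right) 4701 = -112833402$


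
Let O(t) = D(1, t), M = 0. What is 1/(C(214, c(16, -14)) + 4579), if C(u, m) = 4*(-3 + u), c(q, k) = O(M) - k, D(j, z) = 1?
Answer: 1/5423 ≈ 0.00018440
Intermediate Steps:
O(t) = 1
c(q, k) = 1 - k
C(u, m) = -12 + 4*u
1/(C(214, c(16, -14)) + 4579) = 1/((-12 + 4*214) + 4579) = 1/((-12 + 856) + 4579) = 1/(844 + 4579) = 1/5423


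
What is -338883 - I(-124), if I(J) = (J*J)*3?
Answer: -385011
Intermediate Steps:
I(J) = 3*J² (I(J) = J²*3 = 3*J²)
-338883 - I(-124) = -338883 - 3*(-124)² = -338883 - 3*15376 = -338883 - 1*46128 = -338883 - 46128 = -385011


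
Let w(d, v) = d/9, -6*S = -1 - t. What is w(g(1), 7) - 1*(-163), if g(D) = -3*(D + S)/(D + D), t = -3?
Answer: 1466/9 ≈ 162.89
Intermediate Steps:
S = -⅓ (S = -(-1 - 1*(-3))/6 = -(-1 + 3)/6 = -⅙*2 = -⅓ ≈ -0.33333)
g(D) = -3*(-⅓ + D)/(2*D) (g(D) = -3*(D - ⅓)/(D + D) = -3*(-⅓ + D)/(2*D))
w(d, v) = d/9 (w(d, v) = d*(⅑) = d/9)
w(g(1), 7) - 1*(-163) = ((½)*(1 - 3*1)/1)/9 - 1*(-163) = ((½)*1*(1 - 3))/9 + 163 = ((½)*1*(-2))/9 + 163 = (⅑)*(-1) + 163 = -⅑ + 163 = 1466/9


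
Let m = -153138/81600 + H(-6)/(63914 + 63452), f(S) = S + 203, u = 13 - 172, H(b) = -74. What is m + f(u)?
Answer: 36482022791/866088800 ≈ 42.123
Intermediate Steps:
u = -159
f(S) = 203 + S
m = -1625884409/866088800 (m = -153138/81600 - 74/(63914 + 63452) = -153138*1/81600 - 74/127366 = -25523/13600 - 74*1/127366 = -25523/13600 - 37/63683 = -1625884409/866088800 ≈ -1.8773)
m + f(u) = -1625884409/866088800 + (203 - 159) = -1625884409/866088800 + 44 = 36482022791/866088800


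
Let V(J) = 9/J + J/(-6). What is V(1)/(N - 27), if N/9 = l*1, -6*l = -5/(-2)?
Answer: -106/369 ≈ -0.28726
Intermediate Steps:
l = -5/12 (l = -(-5)/(6*(-2)) = -(-5)*(-1)/(6*2) = -⅙*5/2 = -5/12 ≈ -0.41667)
N = -15/4 (N = 9*(-5/12*1) = 9*(-5/12) = -15/4 ≈ -3.7500)
V(J) = 9/J - J/6 (V(J) = 9/J + J*(-⅙) = 9/J - J/6)
V(1)/(N - 27) = (9/1 - ⅙*1)/(-15/4 - 27) = (9*1 - ⅙)/(-123/4) = -4*(9 - ⅙)/123 = -4/123*53/6 = -106/369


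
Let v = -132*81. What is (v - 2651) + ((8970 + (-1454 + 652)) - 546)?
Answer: -5721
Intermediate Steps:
v = -10692
(v - 2651) + ((8970 + (-1454 + 652)) - 546) = (-10692 - 2651) + ((8970 + (-1454 + 652)) - 546) = -13343 + ((8970 - 802) - 546) = -13343 + (8168 - 546) = -13343 + 7622 = -5721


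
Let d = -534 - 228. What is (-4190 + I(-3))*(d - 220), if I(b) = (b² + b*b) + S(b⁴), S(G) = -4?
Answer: 4100832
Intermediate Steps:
d = -762
I(b) = -4 + 2*b² (I(b) = (b² + b*b) - 4 = (b² + b²) - 4 = 2*b² - 4 = -4 + 2*b²)
(-4190 + I(-3))*(d - 220) = (-4190 + (-4 + 2*(-3)²))*(-762 - 220) = (-4190 + (-4 + 2*9))*(-982) = (-4190 + (-4 + 18))*(-982) = (-4190 + 14)*(-982) = -4176*(-982) = 4100832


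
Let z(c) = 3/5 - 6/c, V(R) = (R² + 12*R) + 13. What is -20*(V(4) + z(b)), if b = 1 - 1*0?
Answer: -1432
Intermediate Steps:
b = 1 (b = 1 + 0 = 1)
V(R) = 13 + R² + 12*R
z(c) = ⅗ - 6/c (z(c) = 3*(⅕) - 6/c = ⅗ - 6/c)
-20*(V(4) + z(b)) = -20*((13 + 4² + 12*4) + (⅗ - 6/1)) = -20*((13 + 16 + 48) + (⅗ - 6*1)) = -20*(77 + (⅗ - 6)) = -20*(77 - 27/5) = -20*358/5 = -1432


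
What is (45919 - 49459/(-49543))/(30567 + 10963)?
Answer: 1137507238/1028760395 ≈ 1.1057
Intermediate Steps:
(45919 - 49459/(-49543))/(30567 + 10963) = (45919 - 49459*(-1/49543))/41530 = (45919 + 49459/49543)*(1/41530) = (2275014476/49543)*(1/41530) = 1137507238/1028760395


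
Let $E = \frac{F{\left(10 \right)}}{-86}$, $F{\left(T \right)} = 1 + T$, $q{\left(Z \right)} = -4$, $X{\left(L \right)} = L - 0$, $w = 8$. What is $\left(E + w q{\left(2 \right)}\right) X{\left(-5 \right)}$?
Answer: $\frac{13815}{86} \approx 160.64$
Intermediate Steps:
$X{\left(L \right)} = L$ ($X{\left(L \right)} = L + 0 = L$)
$E = - \frac{11}{86}$ ($E = \frac{1 + 10}{-86} = 11 \left(- \frac{1}{86}\right) = - \frac{11}{86} \approx -0.12791$)
$\left(E + w q{\left(2 \right)}\right) X{\left(-5 \right)} = \left(- \frac{11}{86} + 8 \left(-4\right)\right) \left(-5\right) = \left(- \frac{11}{86} - 32\right) \left(-5\right) = \left(- \frac{2763}{86}\right) \left(-5\right) = \frac{13815}{86}$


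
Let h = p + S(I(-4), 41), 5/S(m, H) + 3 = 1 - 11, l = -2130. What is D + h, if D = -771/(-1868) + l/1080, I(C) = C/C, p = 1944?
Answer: 212223985/109278 ≈ 1942.1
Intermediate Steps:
I(C) = 1
S(m, H) = -5/13 (S(m, H) = 5/(-3 + (1 - 11)) = 5/(-3 - 10) = 5/(-13) = 5*(-1/13) = -5/13)
D = -13109/8406 (D = -771/(-1868) - 2130/1080 = -771*(-1/1868) - 2130*1/1080 = 771/1868 - 71/36 = -13109/8406 ≈ -1.5595)
h = 25267/13 (h = 1944 - 5/13 = 25267/13 ≈ 1943.6)
D + h = -13109/8406 + 25267/13 = 212223985/109278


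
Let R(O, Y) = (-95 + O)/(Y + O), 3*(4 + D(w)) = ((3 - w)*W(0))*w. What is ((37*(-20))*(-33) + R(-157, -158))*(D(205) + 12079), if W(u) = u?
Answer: 294881160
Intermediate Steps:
D(w) = -4 (D(w) = -4 + (((3 - w)*0)*w)/3 = -4 + (0*w)/3 = -4 + (⅓)*0 = -4 + 0 = -4)
R(O, Y) = (-95 + O)/(O + Y)
((37*(-20))*(-33) + R(-157, -158))*(D(205) + 12079) = ((37*(-20))*(-33) + (-95 - 157)/(-157 - 158))*(-4 + 12079) = (-740*(-33) - 252/(-315))*12075 = (24420 - 1/315*(-252))*12075 = (24420 + ⅘)*12075 = (122104/5)*12075 = 294881160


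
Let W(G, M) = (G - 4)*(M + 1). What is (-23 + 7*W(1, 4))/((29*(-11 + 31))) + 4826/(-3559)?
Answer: -813658/516055 ≈ -1.5767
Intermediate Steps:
W(G, M) = (1 + M)*(-4 + G) (W(G, M) = (-4 + G)*(1 + M) = (1 + M)*(-4 + G))
(-23 + 7*W(1, 4))/((29*(-11 + 31))) + 4826/(-3559) = (-23 + 7*(-4 + 1 - 4*4 + 1*4))/((29*(-11 + 31))) + 4826/(-3559) = (-23 + 7*(-4 + 1 - 16 + 4))/((29*20)) + 4826*(-1/3559) = (-23 + 7*(-15))/580 - 4826/3559 = (-23 - 105)*(1/580) - 4826/3559 = -128*1/580 - 4826/3559 = -32/145 - 4826/3559 = -813658/516055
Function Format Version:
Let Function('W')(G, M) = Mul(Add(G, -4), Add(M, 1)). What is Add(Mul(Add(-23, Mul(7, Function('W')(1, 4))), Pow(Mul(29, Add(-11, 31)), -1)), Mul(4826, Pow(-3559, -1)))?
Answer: Rational(-813658, 516055) ≈ -1.5767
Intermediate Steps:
Function('W')(G, M) = Mul(Add(1, M), Add(-4, G)) (Function('W')(G, M) = Mul(Add(-4, G), Add(1, M)) = Mul(Add(1, M), Add(-4, G)))
Add(Mul(Add(-23, Mul(7, Function('W')(1, 4))), Pow(Mul(29, Add(-11, 31)), -1)), Mul(4826, Pow(-3559, -1))) = Add(Mul(Add(-23, Mul(7, Add(-4, 1, Mul(-4, 4), Mul(1, 4)))), Pow(Mul(29, Add(-11, 31)), -1)), Mul(4826, Pow(-3559, -1))) = Add(Mul(Add(-23, Mul(7, Add(-4, 1, -16, 4))), Pow(Mul(29, 20), -1)), Mul(4826, Rational(-1, 3559))) = Add(Mul(Add(-23, Mul(7, -15)), Pow(580, -1)), Rational(-4826, 3559)) = Add(Mul(Add(-23, -105), Rational(1, 580)), Rational(-4826, 3559)) = Add(Mul(-128, Rational(1, 580)), Rational(-4826, 3559)) = Add(Rational(-32, 145), Rational(-4826, 3559)) = Rational(-813658, 516055)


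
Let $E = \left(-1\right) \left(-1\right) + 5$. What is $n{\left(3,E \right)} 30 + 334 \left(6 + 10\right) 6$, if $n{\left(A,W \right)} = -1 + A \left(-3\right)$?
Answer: $31764$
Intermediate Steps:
$E = 6$ ($E = 1 + 5 = 6$)
$n{\left(A,W \right)} = -1 - 3 A$
$n{\left(3,E \right)} 30 + 334 \left(6 + 10\right) 6 = \left(-1 - 9\right) 30 + 334 \left(6 + 10\right) 6 = \left(-1 - 9\right) 30 + 334 \cdot 16 \cdot 6 = \left(-10\right) 30 + 334 \cdot 96 = -300 + 32064 = 31764$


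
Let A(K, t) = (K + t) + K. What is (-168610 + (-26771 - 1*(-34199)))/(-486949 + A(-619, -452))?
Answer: 161182/488639 ≈ 0.32986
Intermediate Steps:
A(K, t) = t + 2*K
(-168610 + (-26771 - 1*(-34199)))/(-486949 + A(-619, -452)) = (-168610 + (-26771 - 1*(-34199)))/(-486949 + (-452 + 2*(-619))) = (-168610 + (-26771 + 34199))/(-486949 + (-452 - 1238)) = (-168610 + 7428)/(-486949 - 1690) = -161182/(-488639) = -161182*(-1/488639) = 161182/488639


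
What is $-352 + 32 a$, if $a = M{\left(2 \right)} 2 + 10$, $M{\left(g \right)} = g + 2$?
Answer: $224$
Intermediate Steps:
$M{\left(g \right)} = 2 + g$
$a = 18$ ($a = \left(2 + 2\right) 2 + 10 = 4 \cdot 2 + 10 = 8 + 10 = 18$)
$-352 + 32 a = -352 + 32 \cdot 18 = -352 + 576 = 224$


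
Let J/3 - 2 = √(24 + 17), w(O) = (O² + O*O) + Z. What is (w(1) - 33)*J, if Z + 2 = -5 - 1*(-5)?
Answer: -198 - 99*√41 ≈ -831.91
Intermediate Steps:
Z = -2 (Z = -2 + (-5 - 1*(-5)) = -2 + (-5 + 5) = -2 + 0 = -2)
w(O) = -2 + 2*O² (w(O) = (O² + O*O) - 2 = (O² + O²) - 2 = 2*O² - 2 = -2 + 2*O²)
J = 6 + 3*√41 (J = 6 + 3*√(24 + 17) = 6 + 3*√41 ≈ 25.209)
(w(1) - 33)*J = ((-2 + 2*1²) - 33)*(6 + 3*√41) = ((-2 + 2*1) - 33)*(6 + 3*√41) = ((-2 + 2) - 33)*(6 + 3*√41) = (0 - 33)*(6 + 3*√41) = -33*(6 + 3*√41) = -198 - 99*√41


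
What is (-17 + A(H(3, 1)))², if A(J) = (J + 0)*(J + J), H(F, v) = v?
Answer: 225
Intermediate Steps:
A(J) = 2*J² (A(J) = J*(2*J) = 2*J²)
(-17 + A(H(3, 1)))² = (-17 + 2*1²)² = (-17 + 2*1)² = (-17 + 2)² = (-15)² = 225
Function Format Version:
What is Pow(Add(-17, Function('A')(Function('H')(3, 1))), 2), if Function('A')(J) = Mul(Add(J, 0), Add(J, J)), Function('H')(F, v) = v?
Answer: 225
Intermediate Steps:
Function('A')(J) = Mul(2, Pow(J, 2)) (Function('A')(J) = Mul(J, Mul(2, J)) = Mul(2, Pow(J, 2)))
Pow(Add(-17, Function('A')(Function('H')(3, 1))), 2) = Pow(Add(-17, Mul(2, Pow(1, 2))), 2) = Pow(Add(-17, Mul(2, 1)), 2) = Pow(Add(-17, 2), 2) = Pow(-15, 2) = 225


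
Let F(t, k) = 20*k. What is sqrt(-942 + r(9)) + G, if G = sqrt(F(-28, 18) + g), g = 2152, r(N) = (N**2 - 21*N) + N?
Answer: 4*sqrt(157) + I*sqrt(1041) ≈ 50.12 + 32.265*I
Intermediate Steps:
r(N) = N**2 - 20*N
G = 4*sqrt(157) (G = sqrt(20*18 + 2152) = sqrt(360 + 2152) = sqrt(2512) = 4*sqrt(157) ≈ 50.120)
sqrt(-942 + r(9)) + G = sqrt(-942 + 9*(-20 + 9)) + 4*sqrt(157) = sqrt(-942 + 9*(-11)) + 4*sqrt(157) = sqrt(-942 - 99) + 4*sqrt(157) = sqrt(-1041) + 4*sqrt(157) = I*sqrt(1041) + 4*sqrt(157) = 4*sqrt(157) + I*sqrt(1041)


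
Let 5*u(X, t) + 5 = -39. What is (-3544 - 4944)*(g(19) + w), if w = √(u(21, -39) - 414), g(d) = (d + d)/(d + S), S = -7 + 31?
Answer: -322544/43 - 8488*I*√10570/5 ≈ -7501.0 - 1.7453e+5*I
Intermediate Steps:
S = 24
u(X, t) = -44/5 (u(X, t) = -1 + (⅕)*(-39) = -1 - 39/5 = -44/5)
g(d) = 2*d/(24 + d) (g(d) = (d + d)/(d + 24) = (2*d)/(24 + d) = 2*d/(24 + d))
w = I*√10570/5 (w = √(-44/5 - 414) = √(-2114/5) = I*√10570/5 ≈ 20.562*I)
(-3544 - 4944)*(g(19) + w) = (-3544 - 4944)*(2*19/(24 + 19) + I*√10570/5) = -8488*(2*19/43 + I*√10570/5) = -8488*(2*19*(1/43) + I*√10570/5) = -8488*(38/43 + I*√10570/5) = -322544/43 - 8488*I*√10570/5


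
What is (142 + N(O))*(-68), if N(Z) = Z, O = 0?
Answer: -9656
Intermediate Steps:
(142 + N(O))*(-68) = (142 + 0)*(-68) = 142*(-68) = -9656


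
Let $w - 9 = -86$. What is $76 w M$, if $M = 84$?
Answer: $-491568$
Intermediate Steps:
$w = -77$ ($w = 9 - 86 = -77$)
$76 w M = 76 \left(-77\right) 84 = \left(-5852\right) 84 = -491568$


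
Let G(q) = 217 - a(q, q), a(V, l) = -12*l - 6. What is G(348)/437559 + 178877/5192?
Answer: 78292080851/2271806328 ≈ 34.462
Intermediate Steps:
a(V, l) = -6 - 12*l
G(q) = 223 + 12*q (G(q) = 217 - (-6 - 12*q) = 217 + (6 + 12*q) = 223 + 12*q)
G(348)/437559 + 178877/5192 = (223 + 12*348)/437559 + 178877/5192 = (223 + 4176)*(1/437559) + 178877*(1/5192) = 4399*(1/437559) + 178877/5192 = 4399/437559 + 178877/5192 = 78292080851/2271806328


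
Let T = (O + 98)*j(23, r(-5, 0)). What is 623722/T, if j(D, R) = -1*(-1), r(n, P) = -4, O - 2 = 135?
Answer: 623722/235 ≈ 2654.1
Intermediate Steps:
O = 137 (O = 2 + 135 = 137)
j(D, R) = 1
T = 235 (T = (137 + 98)*1 = 235*1 = 235)
623722/T = 623722/235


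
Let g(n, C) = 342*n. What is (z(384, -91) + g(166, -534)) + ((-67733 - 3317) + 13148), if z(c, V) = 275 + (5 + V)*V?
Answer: 6971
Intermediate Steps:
z(c, V) = 275 + V*(5 + V)
(z(384, -91) + g(166, -534)) + ((-67733 - 3317) + 13148) = ((275 + (-91)² + 5*(-91)) + 342*166) + ((-67733 - 3317) + 13148) = ((275 + 8281 - 455) + 56772) + (-71050 + 13148) = (8101 + 56772) - 57902 = 64873 - 57902 = 6971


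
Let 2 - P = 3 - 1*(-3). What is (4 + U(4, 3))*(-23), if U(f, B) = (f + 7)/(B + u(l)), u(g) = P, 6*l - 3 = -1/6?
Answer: 161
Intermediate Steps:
l = 17/36 (l = 1/2 + (-1/6)/6 = 1/2 + (-1*1/6)/6 = 1/2 + (1/6)*(-1/6) = 1/2 - 1/36 = 17/36 ≈ 0.47222)
P = -4 (P = 2 - (3 - 1*(-3)) = 2 - (3 + 3) = 2 - 1*6 = 2 - 6 = -4)
u(g) = -4
U(f, B) = (7 + f)/(-4 + B) (U(f, B) = (f + 7)/(B - 4) = (7 + f)/(-4 + B))
(4 + U(4, 3))*(-23) = (4 + (7 + 4)/(-4 + 3))*(-23) = (4 + 11/(-1))*(-23) = (4 - 1*11)*(-23) = (4 - 11)*(-23) = -7*(-23) = 161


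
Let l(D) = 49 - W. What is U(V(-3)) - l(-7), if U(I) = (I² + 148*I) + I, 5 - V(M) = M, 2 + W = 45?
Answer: 1250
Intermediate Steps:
W = 43 (W = -2 + 45 = 43)
V(M) = 5 - M
U(I) = I² + 149*I
l(D) = 6 (l(D) = 49 - 1*43 = 49 - 43 = 6)
U(V(-3)) - l(-7) = (5 - 1*(-3))*(149 + (5 - 1*(-3))) - 1*6 = (5 + 3)*(149 + (5 + 3)) - 6 = 8*(149 + 8) - 6 = 8*157 - 6 = 1256 - 6 = 1250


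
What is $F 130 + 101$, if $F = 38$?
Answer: $5041$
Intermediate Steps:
$F 130 + 101 = 38 \cdot 130 + 101 = 4940 + 101 = 5041$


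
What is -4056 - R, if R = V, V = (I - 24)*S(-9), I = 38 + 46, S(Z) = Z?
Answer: -3516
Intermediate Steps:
I = 84
V = -540 (V = (84 - 24)*(-9) = 60*(-9) = -540)
R = -540
-4056 - R = -4056 - 1*(-540) = -4056 + 540 = -3516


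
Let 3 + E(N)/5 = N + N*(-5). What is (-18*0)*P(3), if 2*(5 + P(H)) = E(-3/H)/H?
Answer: 0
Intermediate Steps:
E(N) = -15 - 20*N (E(N) = -15 + 5*(N + N*(-5)) = -15 + 5*(N - 5*N) = -15 + 5*(-4*N) = -15 - 20*N)
P(H) = -5 + (-15 + 60/H)/(2*H) (P(H) = -5 + ((-15 - (-60)/H)/H)/2 = -5 + ((-15 + 60/H)/H)/2 = -5 + (-15 + 60/H)/(2*H))
(-18*0)*P(3) = (-18*0)*(-5 + 30/3² - 15/2/3) = 0*(-5 + 30*(⅑) - 15/2*⅓) = 0*(-5 + 10/3 - 5/2) = 0*(-25/6) = 0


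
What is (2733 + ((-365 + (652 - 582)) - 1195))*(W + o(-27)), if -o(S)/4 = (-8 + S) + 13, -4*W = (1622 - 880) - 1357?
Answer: 1201981/4 ≈ 3.0050e+5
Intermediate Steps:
W = 615/4 (W = -((1622 - 880) - 1357)/4 = -(742 - 1357)/4 = -¼*(-615) = 615/4 ≈ 153.75)
o(S) = -20 - 4*S (o(S) = -4*((-8 + S) + 13) = -4*(5 + S) = -20 - 4*S)
(2733 + ((-365 + (652 - 582)) - 1195))*(W + o(-27)) = (2733 + ((-365 + (652 - 582)) - 1195))*(615/4 + (-20 - 4*(-27))) = (2733 + ((-365 + 70) - 1195))*(615/4 + (-20 + 108)) = (2733 + (-295 - 1195))*(615/4 + 88) = (2733 - 1490)*(967/4) = 1243*(967/4) = 1201981/4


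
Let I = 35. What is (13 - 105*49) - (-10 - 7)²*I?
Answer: -15247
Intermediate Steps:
(13 - 105*49) - (-10 - 7)²*I = (13 - 105*49) - (-10 - 7)²*35 = (13 - 5145) - (-17)²*35 = -5132 - 289*35 = -5132 - 1*10115 = -5132 - 10115 = -15247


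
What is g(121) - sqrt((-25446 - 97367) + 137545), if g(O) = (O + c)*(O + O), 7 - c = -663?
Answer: 191422 - 2*sqrt(3683) ≈ 1.9130e+5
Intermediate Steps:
c = 670 (c = 7 - 1*(-663) = 7 + 663 = 670)
g(O) = 2*O*(670 + O) (g(O) = (O + 670)*(O + O) = (670 + O)*(2*O) = 2*O*(670 + O))
g(121) - sqrt((-25446 - 97367) + 137545) = 2*121*(670 + 121) - sqrt((-25446 - 97367) + 137545) = 2*121*791 - sqrt(-122813 + 137545) = 191422 - sqrt(14732) = 191422 - 2*sqrt(3683)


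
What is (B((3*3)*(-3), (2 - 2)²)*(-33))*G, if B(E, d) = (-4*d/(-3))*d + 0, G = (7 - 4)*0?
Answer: 0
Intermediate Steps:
G = 0 (G = 3*0 = 0)
B(E, d) = 4*d²/3 (B(E, d) = (-4*d*(-1)/3)*d + 0 = (-(-4)*d/3)*d + 0 = (4*d/3)*d + 0 = 4*d²/3 + 0 = 4*d²/3)
(B((3*3)*(-3), (2 - 2)²)*(-33))*G = ((4*((2 - 2)²)²/3)*(-33))*0 = ((4*(0²)²/3)*(-33))*0 = (((4/3)*0²)*(-33))*0 = (((4/3)*0)*(-33))*0 = (0*(-33))*0 = 0*0 = 0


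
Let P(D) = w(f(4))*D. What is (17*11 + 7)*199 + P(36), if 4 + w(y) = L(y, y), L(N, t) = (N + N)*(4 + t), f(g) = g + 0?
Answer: 40766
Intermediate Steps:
f(g) = g
L(N, t) = 2*N*(4 + t) (L(N, t) = (2*N)*(4 + t) = 2*N*(4 + t))
w(y) = -4 + 2*y*(4 + y)
P(D) = 60*D (P(D) = (-4 + 2*4*(4 + 4))*D = (-4 + 2*4*8)*D = (-4 + 64)*D = 60*D)
(17*11 + 7)*199 + P(36) = (17*11 + 7)*199 + 60*36 = (187 + 7)*199 + 2160 = 194*199 + 2160 = 38606 + 2160 = 40766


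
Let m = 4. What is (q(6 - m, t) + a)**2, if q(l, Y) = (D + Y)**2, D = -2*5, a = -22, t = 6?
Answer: 36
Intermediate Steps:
D = -10
q(l, Y) = (-10 + Y)**2
(q(6 - m, t) + a)**2 = ((-10 + 6)**2 - 22)**2 = ((-4)**2 - 22)**2 = (16 - 22)**2 = (-6)**2 = 36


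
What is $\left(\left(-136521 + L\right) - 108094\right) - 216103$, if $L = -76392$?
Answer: $-537110$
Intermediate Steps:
$\left(\left(-136521 + L\right) - 108094\right) - 216103 = \left(\left(-136521 - 76392\right) - 108094\right) - 216103 = \left(-212913 - 108094\right) - 216103 = -321007 - 216103 = -537110$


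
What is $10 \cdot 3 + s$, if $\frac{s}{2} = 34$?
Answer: $98$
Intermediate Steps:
$s = 68$ ($s = 2 \cdot 34 = 68$)
$10 \cdot 3 + s = 10 \cdot 3 + 68 = 30 + 68 = 98$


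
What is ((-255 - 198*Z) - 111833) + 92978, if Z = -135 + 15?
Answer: 4650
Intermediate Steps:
Z = -120
((-255 - 198*Z) - 111833) + 92978 = ((-255 - 198*(-120)) - 111833) + 92978 = ((-255 + 23760) - 111833) + 92978 = (23505 - 111833) + 92978 = -88328 + 92978 = 4650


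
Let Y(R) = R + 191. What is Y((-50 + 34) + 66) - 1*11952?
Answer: -11711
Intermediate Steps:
Y(R) = 191 + R
Y((-50 + 34) + 66) - 1*11952 = (191 + ((-50 + 34) + 66)) - 1*11952 = (191 + (-16 + 66)) - 11952 = (191 + 50) - 11952 = 241 - 11952 = -11711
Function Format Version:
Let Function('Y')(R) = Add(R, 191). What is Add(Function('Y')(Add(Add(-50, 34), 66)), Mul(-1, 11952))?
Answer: -11711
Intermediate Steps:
Function('Y')(R) = Add(191, R)
Add(Function('Y')(Add(Add(-50, 34), 66)), Mul(-1, 11952)) = Add(Add(191, Add(Add(-50, 34), 66)), Mul(-1, 11952)) = Add(Add(191, Add(-16, 66)), -11952) = Add(Add(191, 50), -11952) = Add(241, -11952) = -11711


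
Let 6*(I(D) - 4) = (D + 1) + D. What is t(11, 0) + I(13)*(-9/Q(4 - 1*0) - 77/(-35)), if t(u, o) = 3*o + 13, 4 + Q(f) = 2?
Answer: 1399/20 ≈ 69.950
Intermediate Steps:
Q(f) = -2 (Q(f) = -4 + 2 = -2)
t(u, o) = 13 + 3*o
I(D) = 25/6 + D/3 (I(D) = 4 + ((D + 1) + D)/6 = 4 + ((1 + D) + D)/6 = 4 + (1 + 2*D)/6 = 4 + (⅙ + D/3) = 25/6 + D/3)
t(11, 0) + I(13)*(-9/Q(4 - 1*0) - 77/(-35)) = (13 + 3*0) + (25/6 + (⅓)*13)*(-9/(-2) - 77/(-35)) = (13 + 0) + (25/6 + 13/3)*(-9*(-½) - 77*(-1/35)) = 13 + 17*(9/2 + 11/5)/2 = 13 + (17/2)*(67/10) = 13 + 1139/20 = 1399/20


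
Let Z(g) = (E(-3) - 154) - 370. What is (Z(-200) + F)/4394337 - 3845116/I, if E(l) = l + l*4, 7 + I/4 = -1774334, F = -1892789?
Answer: 288258126725/2599017435639 ≈ 0.11091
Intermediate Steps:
I = -7097364 (I = -28 + 4*(-1774334) = -28 - 7097336 = -7097364)
E(l) = 5*l (E(l) = l + 4*l = 5*l)
Z(g) = -539 (Z(g) = (5*(-3) - 154) - 370 = (-15 - 154) - 370 = -169 - 370 = -539)
(Z(-200) + F)/4394337 - 3845116/I = (-539 - 1892789)/4394337 - 3845116/(-7097364) = -1893328*1/4394337 - 3845116*(-1/7097364) = -1893328/4394337 + 961279/1774341 = 288258126725/2599017435639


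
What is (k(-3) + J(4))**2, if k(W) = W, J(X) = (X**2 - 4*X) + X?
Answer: 1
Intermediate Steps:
J(X) = X**2 - 3*X
(k(-3) + J(4))**2 = (-3 + 4*(-3 + 4))**2 = (-3 + 4*1)**2 = (-3 + 4)**2 = 1**2 = 1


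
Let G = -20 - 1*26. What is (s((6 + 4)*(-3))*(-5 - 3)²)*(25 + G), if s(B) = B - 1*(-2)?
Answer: 37632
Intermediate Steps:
s(B) = 2 + B (s(B) = B + 2 = 2 + B)
G = -46 (G = -20 - 26 = -46)
(s((6 + 4)*(-3))*(-5 - 3)²)*(25 + G) = ((2 + (6 + 4)*(-3))*(-5 - 3)²)*(25 - 46) = ((2 + 10*(-3))*(-8)²)*(-21) = ((2 - 30)*64)*(-21) = -28*64*(-21) = -1792*(-21) = 37632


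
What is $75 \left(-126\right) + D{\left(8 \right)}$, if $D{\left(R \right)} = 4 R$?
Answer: $-9418$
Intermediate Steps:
$75 \left(-126\right) + D{\left(8 \right)} = 75 \left(-126\right) + 4 \cdot 8 = -9450 + 32 = -9418$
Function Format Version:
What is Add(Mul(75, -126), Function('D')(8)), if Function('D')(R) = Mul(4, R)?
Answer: -9418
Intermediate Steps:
Add(Mul(75, -126), Function('D')(8)) = Add(Mul(75, -126), Mul(4, 8)) = Add(-9450, 32) = -9418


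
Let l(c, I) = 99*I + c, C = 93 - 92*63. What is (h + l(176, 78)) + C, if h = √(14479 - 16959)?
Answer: 2195 + 4*I*√155 ≈ 2195.0 + 49.8*I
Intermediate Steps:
h = 4*I*√155 (h = √(-2480) = 4*I*√155 ≈ 49.8*I)
C = -5703 (C = 93 - 5796 = -5703)
l(c, I) = c + 99*I
(h + l(176, 78)) + C = (4*I*√155 + (176 + 99*78)) - 5703 = (4*I*√155 + (176 + 7722)) - 5703 = (4*I*√155 + 7898) - 5703 = (7898 + 4*I*√155) - 5703 = 2195 + 4*I*√155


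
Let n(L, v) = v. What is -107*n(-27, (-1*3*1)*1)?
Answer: 321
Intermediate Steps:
-107*n(-27, (-1*3*1)*1) = -107*-1*3*1 = -107*(-3*1) = -(-321) = -107*(-3) = 321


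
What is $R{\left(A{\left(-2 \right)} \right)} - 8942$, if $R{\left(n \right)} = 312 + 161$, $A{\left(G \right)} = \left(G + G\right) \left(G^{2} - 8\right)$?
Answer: $-8469$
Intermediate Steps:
$A{\left(G \right)} = 2 G \left(-8 + G^{2}\right)$
$R{\left(n \right)} = 473$
$R{\left(A{\left(-2 \right)} \right)} - 8942 = 473 - 8942 = -8469$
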